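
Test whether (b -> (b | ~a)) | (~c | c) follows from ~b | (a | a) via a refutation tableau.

Yes

Initial set: {T (~b | (a | a)); F ((b -> (b | ~a)) | (~c | c))}.
F ((b -> (b | ~a)) | (~c | c)): α-rule — add F (b -> (b | ~a)), F (~c | c).
F (b -> (b | ~a)): α-rule — add T b, F (b | ~a).
F (~c | c): α-rule — add F ~c, F c.
× closes — contains both c and ~c.
All 1 branch closes.
Every branch closed, so the premises entail the conclusion.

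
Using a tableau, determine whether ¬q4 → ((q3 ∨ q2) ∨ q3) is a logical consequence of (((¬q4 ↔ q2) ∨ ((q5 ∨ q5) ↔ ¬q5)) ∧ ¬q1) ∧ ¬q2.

Yes

Initial set: {T ((((¬q4 ↔ q2) ∨ ((q5 ∨ q5) ↔ ¬q5)) ∧ ¬q1) ∧ ¬q2); F (¬q4 → ((q3 ∨ q2) ∨ q3))}.
T ((((¬q4 ↔ q2) ∨ ((q5 ∨ q5) ↔ ¬q5)) ∧ ¬q1) ∧ ¬q2): α-rule — add T (((¬q4 ↔ q2) ∨ ((q5 ∨ q5) ↔ ¬q5)) ∧ ¬q1), T ¬q2.
F (¬q4 → ((q3 ∨ q2) ∨ q3)): α-rule — add T ¬q4, F ((q3 ∨ q2) ∨ q3).
T (((¬q4 ↔ q2) ∨ ((q5 ∨ q5) ↔ ¬q5)) ∧ ¬q1): α-rule — add T ((¬q4 ↔ q2) ∨ ((q5 ∨ q5) ↔ ¬q5)), T ¬q1.
F ((q3 ∨ q2) ∨ q3): α-rule — add F (q3 ∨ q2), F q3.
F (q3 ∨ q2): α-rule — add F q3, F q2.
T ((¬q4 ↔ q2) ∨ ((q5 ∨ q5) ↔ ¬q5)): β-rule — branch into T (¬q4 ↔ q2)  //  T ((q5 ∨ q5) ↔ ¬q5).
  branch 1 (add T (¬q4 ↔ q2)):
    T (¬q4 ↔ q2): β-rule — branch into T ¬q4, T q2  //  F ¬q4, F q2.
      branch 1.1 (add T ¬q4, T q2):
        × closes — contains both q2 and ¬q2.
      branch 1.2 (add F ¬q4, F q2):
        × closes — contains both q4 and ¬q4.
  branch 2 (add T ((q5 ∨ q5) ↔ ¬q5)):
    T ((q5 ∨ q5) ↔ ¬q5): β-rule — branch into T (q5 ∨ q5), T ¬q5  //  F (q5 ∨ q5), F ¬q5.
      branch 2.1 (add T (q5 ∨ q5), T ¬q5):
        T (q5 ∨ q5): β-rule — branch into T q5  //  T q5.
          branch 2.1.1 (add T q5):
            × closes — contains both q5 and ¬q5.
          branch 2.1.2 (add T q5):
            × closes — contains both q5 and ¬q5.
      branch 2.2 (add F (q5 ∨ q5), F ¬q5):
        F (q5 ∨ q5): α-rule — add F q5, F q5.
        × closes — contains both q5 and ¬q5.
All 5 branches close.
Every branch closed, so the premises entail the conclusion.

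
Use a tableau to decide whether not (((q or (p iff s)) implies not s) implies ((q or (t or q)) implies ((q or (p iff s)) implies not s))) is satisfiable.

Initial set: {not (((q or (p iff s)) implies not s) implies ((q or (t or q)) implies ((q or (p iff s)) implies not s)))}.
not (((q or (p iff s)) implies not s) implies ((q or (t or q)) implies ((q or (p iff s)) implies not s))): α-rule — add ((q or (p iff s)) implies not s), not ((q or (t or q)) implies ((q or (p iff s)) implies not s)).
not ((q or (t or q)) implies ((q or (p iff s)) implies not s)): α-rule — add (q or (t or q)), not ((q or (p iff s)) implies not s).
not ((q or (p iff s)) implies not s): α-rule — add (q or (p iff s)), not not s.
((q or (p iff s)) implies not s): β-rule — branch into not (q or (p iff s))  //  not s.
  branch 1 (add not (q or (p iff s))):
    not (q or (p iff s)): α-rule — add not q, not (p iff s).
    (q or (t or q)): β-rule — branch into q  //  (t or q).
      branch 1.1 (add q):
        × closes — contains both q and not q.
      branch 1.2 (add (t or q)):
        (q or (p iff s)): β-rule — branch into q  //  (p iff s).
          branch 1.2.1 (add q):
            × closes — contains both q and not q.
          branch 1.2.2 (add (p iff s)):
            not (p iff s): β-rule — branch into p, not s  //  not p, s.
              branch 1.2.2.1 (add p, not s):
                × closes — contains both s and not s.
              branch 1.2.2.2 (add not p, s):
                (t or q): β-rule — branch into t  //  q.
                  branch 1.2.2.2.1 (add t):
                    (p iff s): β-rule — branch into p, s  //  not p, not s.
                      branch 1.2.2.2.1.1 (add p, s):
                        × closes — contains both p and not p.
                      branch 1.2.2.2.1.2 (add not p, not s):
                        × closes — contains both s and not s.
                  branch 1.2.2.2.2 (add q):
                    × closes — contains both q and not q.
  branch 2 (add not s):
    × closes — contains both s and not s.
All 7 branches close.
Every branch closed; the formula is unsatisfiable.

Unsatisfiable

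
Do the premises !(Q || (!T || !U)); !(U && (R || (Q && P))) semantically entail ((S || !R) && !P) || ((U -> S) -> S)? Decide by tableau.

Initial set: {!(Q || (!T || !U)); !(U && (R || (Q && P))); !(((S || !R) && !P) || ((U -> S) -> S))}.
!(Q || (!T || !U)): α-rule — add !Q, !(!T || !U).
!(((S || !R) && !P) || ((U -> S) -> S)): α-rule — add !((S || !R) && !P), !((U -> S) -> S).
!(!T || !U): α-rule — add !!T, !!U.
!((U -> S) -> S): α-rule — add (U -> S), !S.
!(U && (R || (Q && P))): β-rule — branch into !U  //  !(R || (Q && P)).
  branch 1 (add !U):
    × closes — contains both U and !U.
  branch 2 (add !(R || (Q && P))):
    !(R || (Q && P)): α-rule — add !R, !(Q && P).
    !((S || !R) && !P): β-rule — branch into !(S || !R)  //  !!P.
      branch 2.1 (add !(S || !R)):
        !(S || !R): α-rule — add !S, !!R.
        × closes — contains both R and !R.
      branch 2.2 (add !!P):
        (U -> S): β-rule — branch into !U  //  S.
          branch 2.2.1 (add !U):
            × closes — contains both U and !U.
          branch 2.2.2 (add S):
            × closes — contains both S and !S.
All 4 branches close.
Every branch closed, so the premises entail the conclusion.

Yes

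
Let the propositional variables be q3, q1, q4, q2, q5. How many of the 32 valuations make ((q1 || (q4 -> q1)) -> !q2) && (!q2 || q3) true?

Initial set: {T (((q1 || (q4 -> q1)) -> !q2) && (!q2 || q3))}.
T (((q1 || (q4 -> q1)) -> !q2) && (!q2 || q3)): α-rule — add T ((q1 || (q4 -> q1)) -> !q2), T (!q2 || q3).
T ((q1 || (q4 -> q1)) -> !q2): β-rule — branch into F (q1 || (q4 -> q1))  //  T !q2.
  branch 1 (add F (q1 || (q4 -> q1))):
    F (q1 || (q4 -> q1)): α-rule — add F q1, F (q4 -> q1).
    F (q4 -> q1): α-rule — add T q4, F q1.
    T (!q2 || q3): β-rule — branch into T !q2  //  T q3.
      branch 1.1 (add T !q2):
        ○ open, literals {q1=F, q2=F, q4=T}.
      branch 1.2 (add T q3):
        ○ open, literals {q1=F, q3=T, q4=T}.
  branch 2 (add T !q2):
    T (!q2 || q3): β-rule — branch into T !q2  //  T q3.
      branch 2.1 (add T !q2):
        ○ open, literals {q2=F}.
      branch 2.2 (add T q3):
        ○ open, literals {q2=F, q3=T}.
0 branches closed, 4 open.
Each open branch fixes some atoms; the unmentioned ones are free. Counting distinct full assignments: branch {q1=F, q2=F, q4=T} (q3, q5) contributes 4 new; branch {q1=F, q3=T, q4=T} (q2, q5) contributes 2 new; branch {q2=F} (q3, q1, q4, q5) contributes 12 new; branch {q2=F, q3=T} (q1, q4, q5) contributes 0 new. Total: 18.

18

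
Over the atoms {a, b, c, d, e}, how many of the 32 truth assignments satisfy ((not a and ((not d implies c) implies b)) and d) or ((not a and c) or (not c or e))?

28

Initial set: {(((not a and ((not d implies c) implies b)) and d) or ((not a and c) or (not c or e)))}.
(((not a and ((not d implies c) implies b)) and d) or ((not a and c) or (not c or e))): β-rule — branch into ((not a and ((not d implies c) implies b)) and d)  //  ((not a and c) or (not c or e)).
  branch 1 (add ((not a and ((not d implies c) implies b)) and d)):
    ((not a and ((not d implies c) implies b)) and d): α-rule — add (not a and ((not d implies c) implies b)), d.
    (not a and ((not d implies c) implies b)): α-rule — add not a, ((not d implies c) implies b).
    ((not d implies c) implies b): β-rule — branch into not (not d implies c)  //  b.
      branch 1.1 (add not (not d implies c)):
        not (not d implies c): α-rule — add not d, not c.
        × closes — contains both d and not d.
      branch 1.2 (add b):
        ○ open, literals {a=false, b=true, d=true}.
  branch 2 (add ((not a and c) or (not c or e))):
    ((not a and c) or (not c or e)): β-rule — branch into (not a and c)  //  (not c or e).
      branch 2.1 (add (not a and c)):
        (not a and c): α-rule — add not a, c.
        ○ open, literals {a=false, c=true}.
      branch 2.2 (add (not c or e)):
        (not c or e): β-rule — branch into not c  //  e.
          branch 2.2.1 (add not c):
            ○ open, literals {c=false}.
          branch 2.2.2 (add e):
            ○ open, literals {e=true}.
1 branch closed, 4 open.
Each open branch fixes some atoms; the unmentioned ones are free. Counting distinct full assignments: branch {a=false, b=true, d=true} (c, e) contributes 4 new; branch {a=false, c=true} (b, d, e) contributes 6 new; branch {c=false} (a, b, d, e) contributes 14 new; branch {e=true} (a, b, c, d) contributes 4 new. Total: 28.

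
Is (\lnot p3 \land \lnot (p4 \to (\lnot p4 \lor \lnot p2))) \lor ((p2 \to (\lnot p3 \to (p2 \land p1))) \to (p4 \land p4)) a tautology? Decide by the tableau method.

Assume the negation and expand:
Initial set: {\lnot ((\lnot p3 \land \lnot (p4 \to (\lnot p4 \lor \lnot p2))) \lor ((p2 \to (\lnot p3 \to (p2 \land p1))) \to (p4 \land p4)))}.
\lnot ((\lnot p3 \land \lnot (p4 \to (\lnot p4 \lor \lnot p2))) \lor ((p2 \to (\lnot p3 \to (p2 \land p1))) \to (p4 \land p4))): α-rule — add \lnot (\lnot p3 \land \lnot (p4 \to (\lnot p4 \lor \lnot p2))), \lnot ((p2 \to (\lnot p3 \to (p2 \land p1))) \to (p4 \land p4)).
\lnot ((p2 \to (\lnot p3 \to (p2 \land p1))) \to (p4 \land p4)): α-rule — add (p2 \to (\lnot p3 \to (p2 \land p1))), \lnot (p4 \land p4).
\lnot (\lnot p3 \land \lnot (p4 \to (\lnot p4 \lor \lnot p2))): β-rule — branch into \lnot \lnot p3  //  \lnot \lnot (p4 \to (\lnot p4 \lor \lnot p2)).
  branch 1 (add \lnot \lnot p3):
    (p2 \to (\lnot p3 \to (p2 \land p1))): β-rule — branch into \lnot p2  //  (\lnot p3 \to (p2 \land p1)).
      branch 1.1 (add \lnot p2):
        \lnot (p4 \land p4): β-rule — branch into \lnot p4  //  \lnot p4.
          branch 1.1.1 (add \lnot p4):
            ○ open, literals {p2=F, p3=T, p4=F}.
          branch 1.1.2 (add \lnot p4):
            ○ open, literals {p2=F, p3=T, p4=F}.
      branch 1.2 (add (\lnot p3 \to (p2 \land p1))):
        \lnot (p4 \land p4): β-rule — branch into \lnot p4  //  \lnot p4.
          branch 1.2.1 (add \lnot p4):
            (\lnot p3 \to (p2 \land p1)): β-rule — branch into \lnot \lnot p3  //  (p2 \land p1).
              branch 1.2.1.1 (add \lnot \lnot p3):
                ○ open, literals {p3=T, p4=F}.
              branch 1.2.1.2 (add (p2 \land p1)):
                (p2 \land p1): α-rule — add p2, p1.
                ○ open, literals {p1=T, p2=T, p3=T, p4=F}.
          branch 1.2.2 (add \lnot p4):
            (\lnot p3 \to (p2 \land p1)): β-rule — branch into \lnot \lnot p3  //  (p2 \land p1).
              branch 1.2.2.1 (add \lnot \lnot p3):
                ○ open, literals {p3=T, p4=F}.
              branch 1.2.2.2 (add (p2 \land p1)):
                (p2 \land p1): α-rule — add p2, p1.
                ○ open, literals {p1=T, p2=T, p3=T, p4=F}.
  branch 2 (add \lnot \lnot (p4 \to (\lnot p4 \lor \lnot p2))):
    (p2 \to (\lnot p3 \to (p2 \land p1))): β-rule — branch into \lnot p2  //  (\lnot p3 \to (p2 \land p1)).
      branch 2.1 (add \lnot p2):
        \lnot (p4 \land p4): β-rule — branch into \lnot p4  //  \lnot p4.
          branch 2.1.1 (add \lnot p4):
            \lnot \lnot (p4 \to (\lnot p4 \lor \lnot p2)): β-rule — branch into \lnot p4  //  (\lnot p4 \lor \lnot p2).
              branch 2.1.1.1 (add \lnot p4):
                ○ open, literals {p2=F, p4=F}.
              branch 2.1.1.2 (add (\lnot p4 \lor \lnot p2)):
                (\lnot p4 \lor \lnot p2): β-rule — branch into \lnot p4  //  \lnot p2.
                  branch 2.1.1.2.1 (add \lnot p4):
                    ○ open, literals {p2=F, p4=F}.
                  branch 2.1.1.2.2 (add \lnot p2):
                    ○ open, literals {p2=F, p4=F}.
          branch 2.1.2 (add \lnot p4):
            \lnot \lnot (p4 \to (\lnot p4 \lor \lnot p2)): β-rule — branch into \lnot p4  //  (\lnot p4 \lor \lnot p2).
              branch 2.1.2.1 (add \lnot p4):
                ○ open, literals {p2=F, p4=F}.
              branch 2.1.2.2 (add (\lnot p4 \lor \lnot p2)):
                (\lnot p4 \lor \lnot p2): β-rule — branch into \lnot p4  //  \lnot p2.
                  branch 2.1.2.2.1 (add \lnot p4):
                    ○ open, literals {p2=F, p4=F}.
                  branch 2.1.2.2.2 (add \lnot p2):
                    ○ open, literals {p2=F, p4=F}.
      branch 2.2 (add (\lnot p3 \to (p2 \land p1))):
        \lnot (p4 \land p4): β-rule — branch into \lnot p4  //  \lnot p4.
          branch 2.2.1 (add \lnot p4):
            \lnot \lnot (p4 \to (\lnot p4 \lor \lnot p2)): β-rule — branch into \lnot p4  //  (\lnot p4 \lor \lnot p2).
              branch 2.2.1.1 (add \lnot p4):
                (\lnot p3 \to (p2 \land p1)): β-rule — branch into \lnot \lnot p3  //  (p2 \land p1).
                  branch 2.2.1.1.1 (add \lnot \lnot p3):
                    ○ open, literals {p3=T, p4=F}.
                  branch 2.2.1.1.2 (add (p2 \land p1)):
                    (p2 \land p1): α-rule — add p2, p1.
                    ○ open, literals {p1=T, p2=T, p4=F}.
              branch 2.2.1.2 (add (\lnot p4 \lor \lnot p2)):
                (\lnot p3 \to (p2 \land p1)): β-rule — branch into \lnot \lnot p3  //  (p2 \land p1).
                  branch 2.2.1.2.1 (add \lnot \lnot p3):
                    (\lnot p4 \lor \lnot p2): β-rule — branch into \lnot p4  //  \lnot p2.
                      branch 2.2.1.2.1.1 (add \lnot p4):
                        ○ open, literals {p3=T, p4=F}.
                      branch 2.2.1.2.1.2 (add \lnot p2):
                        ○ open, literals {p2=F, p3=T, p4=F}.
                  branch 2.2.1.2.2 (add (p2 \land p1)):
                    (p2 \land p1): α-rule — add p2, p1.
                    (\lnot p4 \lor \lnot p2): β-rule — branch into \lnot p4  //  \lnot p2.
                      branch 2.2.1.2.2.1 (add \lnot p4):
                        ○ open, literals {p1=T, p2=T, p4=F}.
                      branch 2.2.1.2.2.2 (add \lnot p2):
                        × closes — contains both p2 and \lnot p2.
          branch 2.2.2 (add \lnot p4):
            \lnot \lnot (p4 \to (\lnot p4 \lor \lnot p2)): β-rule — branch into \lnot p4  //  (\lnot p4 \lor \lnot p2).
              branch 2.2.2.1 (add \lnot p4):
                (\lnot p3 \to (p2 \land p1)): β-rule — branch into \lnot \lnot p3  //  (p2 \land p1).
                  branch 2.2.2.1.1 (add \lnot \lnot p3):
                    ○ open, literals {p3=T, p4=F}.
                  branch 2.2.2.1.2 (add (p2 \land p1)):
                    (p2 \land p1): α-rule — add p2, p1.
                    ○ open, literals {p1=T, p2=T, p4=F}.
              branch 2.2.2.2 (add (\lnot p4 \lor \lnot p2)):
                (\lnot p3 \to (p2 \land p1)): β-rule — branch into \lnot \lnot p3  //  (p2 \land p1).
                  branch 2.2.2.2.1 (add \lnot \lnot p3):
                    (\lnot p4 \lor \lnot p2): β-rule — branch into \lnot p4  //  \lnot p2.
                      branch 2.2.2.2.1.1 (add \lnot p4):
                        ○ open, literals {p3=T, p4=F}.
                      branch 2.2.2.2.1.2 (add \lnot p2):
                        ○ open, literals {p2=F, p3=T, p4=F}.
                  branch 2.2.2.2.2 (add (p2 \land p1)):
                    (p2 \land p1): α-rule — add p2, p1.
                    (\lnot p4 \lor \lnot p2): β-rule — branch into \lnot p4  //  \lnot p2.
                      branch 2.2.2.2.2.1 (add \lnot p4):
                        ○ open, literals {p1=T, p2=T, p4=F}.
                      branch 2.2.2.2.2.2 (add \lnot p2):
                        × closes — contains both p2 and \lnot p2.
2 branches closed, 22 open.
An open branch gives a countermodel: p2=F, p3=T, p4=F (unmentioned atoms arbitrary); under it the original formula is false.

Not valid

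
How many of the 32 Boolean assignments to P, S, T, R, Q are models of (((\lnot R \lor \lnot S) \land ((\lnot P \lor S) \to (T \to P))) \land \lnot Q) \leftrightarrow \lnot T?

Initial set: {T ((((\lnot R \lor \lnot S) \land ((\lnot P \lor S) \to (T \to P))) \land \lnot Q) \leftrightarrow \lnot T)}.
T ((((\lnot R \lor \lnot S) \land ((\lnot P \lor S) \to (T \to P))) \land \lnot Q) \leftrightarrow \lnot T): β-rule — branch into T (((\lnot R \lor \lnot S) \land ((\lnot P \lor S) \to (T \to P))) \land \lnot Q), T \lnot T  //  F (((\lnot R \lor \lnot S) \land ((\lnot P \lor S) \to (T \to P))) \land \lnot Q), F \lnot T.
  branch 1 (add T (((\lnot R \lor \lnot S) \land ((\lnot P \lor S) \to (T \to P))) \land \lnot Q), T \lnot T):
    T (((\lnot R \lor \lnot S) \land ((\lnot P \lor S) \to (T \to P))) \land \lnot Q): α-rule — add T ((\lnot R \lor \lnot S) \land ((\lnot P \lor S) \to (T \to P))), T \lnot Q.
    T ((\lnot R \lor \lnot S) \land ((\lnot P \lor S) \to (T \to P))): α-rule — add T (\lnot R \lor \lnot S), T ((\lnot P \lor S) \to (T \to P)).
    T (\lnot R \lor \lnot S): β-rule — branch into T \lnot R  //  T \lnot S.
      branch 1.1 (add T \lnot R):
        T ((\lnot P \lor S) \to (T \to P)): β-rule — branch into F (\lnot P \lor S)  //  T (T \to P).
          branch 1.1.1 (add F (\lnot P \lor S)):
            F (\lnot P \lor S): α-rule — add F \lnot P, F S.
            ○ open, literals {P=T, Q=F, R=F, S=F, T=F}.
          branch 1.1.2 (add T (T \to P)):
            T (T \to P): β-rule — branch into F T  //  T P.
              branch 1.1.2.1 (add F T):
                ○ open, literals {Q=F, R=F, T=F}.
              branch 1.1.2.2 (add T P):
                ○ open, literals {P=T, Q=F, R=F, T=F}.
      branch 1.2 (add T \lnot S):
        T ((\lnot P \lor S) \to (T \to P)): β-rule — branch into F (\lnot P \lor S)  //  T (T \to P).
          branch 1.2.1 (add F (\lnot P \lor S)):
            F (\lnot P \lor S): α-rule — add F \lnot P, F S.
            ○ open, literals {P=T, Q=F, S=F, T=F}.
          branch 1.2.2 (add T (T \to P)):
            T (T \to P): β-rule — branch into F T  //  T P.
              branch 1.2.2.1 (add F T):
                ○ open, literals {Q=F, S=F, T=F}.
              branch 1.2.2.2 (add T P):
                ○ open, literals {P=T, Q=F, S=F, T=F}.
  branch 2 (add F (((\lnot R \lor \lnot S) \land ((\lnot P \lor S) \to (T \to P))) \land \lnot Q), F \lnot T):
    F (((\lnot R \lor \lnot S) \land ((\lnot P \lor S) \to (T \to P))) \land \lnot Q): β-rule — branch into F ((\lnot R \lor \lnot S) \land ((\lnot P \lor S) \to (T \to P)))  //  F \lnot Q.
      branch 2.1 (add F ((\lnot R \lor \lnot S) \land ((\lnot P \lor S) \to (T \to P)))):
        F ((\lnot R \lor \lnot S) \land ((\lnot P \lor S) \to (T \to P))): β-rule — branch into F (\lnot R \lor \lnot S)  //  F ((\lnot P \lor S) \to (T \to P)).
          branch 2.1.1 (add F (\lnot R \lor \lnot S)):
            F (\lnot R \lor \lnot S): α-rule — add F \lnot R, F \lnot S.
            ○ open, literals {R=T, S=T, T=T}.
          branch 2.1.2 (add F ((\lnot P \lor S) \to (T \to P))):
            F ((\lnot P \lor S) \to (T \to P)): α-rule — add T (\lnot P \lor S), F (T \to P).
            F (T \to P): α-rule — add T T, F P.
            T (\lnot P \lor S): β-rule — branch into T \lnot P  //  T S.
              branch 2.1.2.1 (add T \lnot P):
                ○ open, literals {P=F, T=T}.
              branch 2.1.2.2 (add T S):
                ○ open, literals {P=F, S=T, T=T}.
      branch 2.2 (add F \lnot Q):
        ○ open, literals {Q=T, T=T}.
0 branches closed, 10 open.
Each open branch fixes some atoms; the unmentioned ones are free. Counting distinct full assignments: branch {P=T, Q=F, R=F, S=F, T=F} (none free) contributes 1 new; branch {Q=F, R=F, T=F} (P, S) contributes 3 new; branch {P=T, Q=F, R=F, T=F} (S) contributes 0 new; branch {P=T, Q=F, S=F, T=F} (R) contributes 1 new; branch {Q=F, S=F, T=F} (P, R) contributes 1 new; branch {P=T, Q=F, S=F, T=F} (R) contributes 0 new; branch {R=T, S=T, T=T} (P, Q) contributes 4 new; branch {P=F, T=T} (S, R, Q) contributes 6 new; branch {P=F, S=T, T=T} (R, Q) contributes 0 new; branch {Q=T, T=T} (P, S, R) contributes 3 new. Total: 19.

19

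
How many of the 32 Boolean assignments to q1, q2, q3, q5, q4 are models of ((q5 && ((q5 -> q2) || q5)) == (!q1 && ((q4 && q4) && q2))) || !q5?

Initial set: {(((q5 && ((q5 -> q2) || q5)) == (!q1 && ((q4 && q4) && q2))) || !q5)}.
(((q5 && ((q5 -> q2) || q5)) == (!q1 && ((q4 && q4) && q2))) || !q5): β-rule — branch into ((q5 && ((q5 -> q2) || q5)) == (!q1 && ((q4 && q4) && q2)))  //  !q5.
  branch 1 (add ((q5 && ((q5 -> q2) || q5)) == (!q1 && ((q4 && q4) && q2)))):
    ((q5 && ((q5 -> q2) || q5)) == (!q1 && ((q4 && q4) && q2))): β-rule — branch into (q5 && ((q5 -> q2) || q5)), (!q1 && ((q4 && q4) && q2))  //  !(q5 && ((q5 -> q2) || q5)), !(!q1 && ((q4 && q4) && q2)).
      branch 1.1 (add (q5 && ((q5 -> q2) || q5)), (!q1 && ((q4 && q4) && q2))):
        (q5 && ((q5 -> q2) || q5)): α-rule — add q5, ((q5 -> q2) || q5).
        (!q1 && ((q4 && q4) && q2)): α-rule — add !q1, ((q4 && q4) && q2).
        ((q4 && q4) && q2): α-rule — add (q4 && q4), q2.
        (q4 && q4): α-rule — add q4, q4.
        ((q5 -> q2) || q5): β-rule — branch into (q5 -> q2)  //  q5.
          branch 1.1.1 (add (q5 -> q2)):
            (q5 -> q2): β-rule — branch into !q5  //  q2.
              branch 1.1.1.1 (add !q5):
                × closes — contains both q5 and !q5.
              branch 1.1.1.2 (add q2):
                ○ open, literals {q1=F, q2=T, q4=T, q5=T}.
          branch 1.1.2 (add q5):
            ○ open, literals {q1=F, q2=T, q4=T, q5=T}.
      branch 1.2 (add !(q5 && ((q5 -> q2) || q5)), !(!q1 && ((q4 && q4) && q2))):
        !(q5 && ((q5 -> q2) || q5)): β-rule — branch into !q5  //  !((q5 -> q2) || q5).
          branch 1.2.1 (add !q5):
            !(!q1 && ((q4 && q4) && q2)): β-rule — branch into !!q1  //  !((q4 && q4) && q2).
              branch 1.2.1.1 (add !!q1):
                ○ open, literals {q1=T, q5=F}.
              branch 1.2.1.2 (add !((q4 && q4) && q2)):
                !((q4 && q4) && q2): β-rule — branch into !(q4 && q4)  //  !q2.
                  branch 1.2.1.2.1 (add !(q4 && q4)):
                    !(q4 && q4): β-rule — branch into !q4  //  !q4.
                      branch 1.2.1.2.1.1 (add !q4):
                        ○ open, literals {q4=F, q5=F}.
                      branch 1.2.1.2.1.2 (add !q4):
                        ○ open, literals {q4=F, q5=F}.
                  branch 1.2.1.2.2 (add !q2):
                    ○ open, literals {q2=F, q5=F}.
          branch 1.2.2 (add !((q5 -> q2) || q5)):
            !((q5 -> q2) || q5): α-rule — add !(q5 -> q2), !q5.
            !(q5 -> q2): α-rule — add q5, !q2.
            × closes — contains both q5 and !q5.
  branch 2 (add !q5):
    ○ open, literals {q5=F}.
2 branches closed, 7 open.
Each open branch fixes some atoms; the unmentioned ones are free. Counting distinct full assignments: branch {q1=F, q2=T, q4=T, q5=T} (q3) contributes 2 new; branch {q1=F, q2=T, q4=T, q5=T} (q3) contributes 0 new; branch {q1=T, q5=F} (q2, q3, q4) contributes 8 new; branch {q4=F, q5=F} (q1, q2, q3) contributes 4 new; branch {q4=F, q5=F} (q1, q2, q3) contributes 0 new; branch {q2=F, q5=F} (q1, q3, q4) contributes 2 new; branch {q5=F} (q1, q2, q3, q4) contributes 2 new. Total: 18.

18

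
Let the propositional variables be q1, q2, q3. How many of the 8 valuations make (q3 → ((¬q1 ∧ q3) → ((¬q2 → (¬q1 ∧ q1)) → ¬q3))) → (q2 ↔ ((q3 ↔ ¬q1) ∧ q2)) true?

Initial set: {((q3 → ((¬q1 ∧ q3) → ((¬q2 → (¬q1 ∧ q1)) → ¬q3))) → (q2 ↔ ((q3 ↔ ¬q1) ∧ q2)))}.
((q3 → ((¬q1 ∧ q3) → ((¬q2 → (¬q1 ∧ q1)) → ¬q3))) → (q2 ↔ ((q3 ↔ ¬q1) ∧ q2))): β-rule — branch into ¬(q3 → ((¬q1 ∧ q3) → ((¬q2 → (¬q1 ∧ q1)) → ¬q3)))  //  (q2 ↔ ((q3 ↔ ¬q1) ∧ q2)).
  branch 1 (add ¬(q3 → ((¬q1 ∧ q3) → ((¬q2 → (¬q1 ∧ q1)) → ¬q3)))):
    ¬(q3 → ((¬q1 ∧ q3) → ((¬q2 → (¬q1 ∧ q1)) → ¬q3))): α-rule — add q3, ¬((¬q1 ∧ q3) → ((¬q2 → (¬q1 ∧ q1)) → ¬q3)).
    ¬((¬q1 ∧ q3) → ((¬q2 → (¬q1 ∧ q1)) → ¬q3)): α-rule — add (¬q1 ∧ q3), ¬((¬q2 → (¬q1 ∧ q1)) → ¬q3).
    (¬q1 ∧ q3): α-rule — add ¬q1, q3.
    ¬((¬q2 → (¬q1 ∧ q1)) → ¬q3): α-rule — add (¬q2 → (¬q1 ∧ q1)), ¬¬q3.
    (¬q2 → (¬q1 ∧ q1)): β-rule — branch into ¬¬q2  //  (¬q1 ∧ q1).
      branch 1.1 (add ¬¬q2):
        ○ open, literals {q1=F, q2=T, q3=T}.
      branch 1.2 (add (¬q1 ∧ q1)):
        (¬q1 ∧ q1): α-rule — add ¬q1, q1.
        × closes — contains both q1 and ¬q1.
  branch 2 (add (q2 ↔ ((q3 ↔ ¬q1) ∧ q2))):
    (q2 ↔ ((q3 ↔ ¬q1) ∧ q2)): β-rule — branch into q2, ((q3 ↔ ¬q1) ∧ q2)  //  ¬q2, ¬((q3 ↔ ¬q1) ∧ q2).
      branch 2.1 (add q2, ((q3 ↔ ¬q1) ∧ q2)):
        ((q3 ↔ ¬q1) ∧ q2): α-rule — add (q3 ↔ ¬q1), q2.
        (q3 ↔ ¬q1): β-rule — branch into q3, ¬q1  //  ¬q3, ¬¬q1.
          branch 2.1.1 (add q3, ¬q1):
            ○ open, literals {q1=F, q2=T, q3=T}.
          branch 2.1.2 (add ¬q3, ¬¬q1):
            ○ open, literals {q1=T, q2=T, q3=F}.
      branch 2.2 (add ¬q2, ¬((q3 ↔ ¬q1) ∧ q2)):
        ¬((q3 ↔ ¬q1) ∧ q2): β-rule — branch into ¬(q3 ↔ ¬q1)  //  ¬q2.
          branch 2.2.1 (add ¬(q3 ↔ ¬q1)):
            ¬(q3 ↔ ¬q1): β-rule — branch into q3, ¬¬q1  //  ¬q3, ¬q1.
              branch 2.2.1.1 (add q3, ¬¬q1):
                ○ open, literals {q1=T, q2=F, q3=T}.
              branch 2.2.1.2 (add ¬q3, ¬q1):
                ○ open, literals {q1=F, q2=F, q3=F}.
          branch 2.2.2 (add ¬q2):
            ○ open, literals {q2=F}.
1 branch closed, 6 open.
Each open branch fixes some atoms; the unmentioned ones are free. Counting distinct full assignments: branch {q1=F, q2=T, q3=T} (none free) contributes 1 new; branch {q1=F, q2=T, q3=T} (none free) contributes 0 new; branch {q1=T, q2=T, q3=F} (none free) contributes 1 new; branch {q1=T, q2=F, q3=T} (none free) contributes 1 new; branch {q1=F, q2=F, q3=F} (none free) contributes 1 new; branch {q2=F} (q1, q3) contributes 2 new. Total: 6.

6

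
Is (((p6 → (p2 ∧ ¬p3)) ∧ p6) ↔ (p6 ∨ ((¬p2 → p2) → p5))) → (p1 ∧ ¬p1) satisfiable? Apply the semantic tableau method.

Initial set: {T ((((p6 → (p2 ∧ ¬p3)) ∧ p6) ↔ (p6 ∨ ((¬p2 → p2) → p5))) → (p1 ∧ ¬p1))}.
T ((((p6 → (p2 ∧ ¬p3)) ∧ p6) ↔ (p6 ∨ ((¬p2 → p2) → p5))) → (p1 ∧ ¬p1)): β-rule — branch into F (((p6 → (p2 ∧ ¬p3)) ∧ p6) ↔ (p6 ∨ ((¬p2 → p2) → p5)))  //  T (p1 ∧ ¬p1).
  branch 1 (add F (((p6 → (p2 ∧ ¬p3)) ∧ p6) ↔ (p6 ∨ ((¬p2 → p2) → p5)))):
    F (((p6 → (p2 ∧ ¬p3)) ∧ p6) ↔ (p6 ∨ ((¬p2 → p2) → p5))): β-rule — branch into T ((p6 → (p2 ∧ ¬p3)) ∧ p6), F (p6 ∨ ((¬p2 → p2) → p5))  //  F ((p6 → (p2 ∧ ¬p3)) ∧ p6), T (p6 ∨ ((¬p2 → p2) → p5)).
      branch 1.1 (add T ((p6 → (p2 ∧ ¬p3)) ∧ p6), F (p6 ∨ ((¬p2 → p2) → p5))):
        T ((p6 → (p2 ∧ ¬p3)) ∧ p6): α-rule — add T (p6 → (p2 ∧ ¬p3)), T p6.
        F (p6 ∨ ((¬p2 → p2) → p5)): α-rule — add F p6, F ((¬p2 → p2) → p5).
        × closes — contains both p6 and ¬p6.
      branch 1.2 (add F ((p6 → (p2 ∧ ¬p3)) ∧ p6), T (p6 ∨ ((¬p2 → p2) → p5))):
        F ((p6 → (p2 ∧ ¬p3)) ∧ p6): β-rule — branch into F (p6 → (p2 ∧ ¬p3))  //  F p6.
          branch 1.2.1 (add F (p6 → (p2 ∧ ¬p3))):
            F (p6 → (p2 ∧ ¬p3)): α-rule — add T p6, F (p2 ∧ ¬p3).
            T (p6 ∨ ((¬p2 → p2) → p5)): β-rule — branch into T p6  //  T ((¬p2 → p2) → p5).
              branch 1.2.1.1 (add T p6):
                F (p2 ∧ ¬p3): β-rule — branch into F p2  //  F ¬p3.
                  branch 1.2.1.1.1 (add F p2):
                    ○ open, literals {p2=F, p6=T}.
                  branch 1.2.1.1.2 (add F ¬p3):
                    ○ open, literals {p3=T, p6=T}.
              branch 1.2.1.2 (add T ((¬p2 → p2) → p5)):
                F (p2 ∧ ¬p3): β-rule — branch into F p2  //  F ¬p3.
                  branch 1.2.1.2.1 (add F p2):
                    T ((¬p2 → p2) → p5): β-rule — branch into F (¬p2 → p2)  //  T p5.
                      branch 1.2.1.2.1.1 (add F (¬p2 → p2)):
                        F (¬p2 → p2): α-rule — add T ¬p2, F p2.
                        ○ open, literals {p2=F, p6=T}.
                      branch 1.2.1.2.1.2 (add T p5):
                        ○ open, literals {p2=F, p5=T, p6=T}.
                  branch 1.2.1.2.2 (add F ¬p3):
                    T ((¬p2 → p2) → p5): β-rule — branch into F (¬p2 → p2)  //  T p5.
                      branch 1.2.1.2.2.1 (add F (¬p2 → p2)):
                        F (¬p2 → p2): α-rule — add T ¬p2, F p2.
                        ○ open, literals {p2=F, p3=T, p6=T}.
                      branch 1.2.1.2.2.2 (add T p5):
                        ○ open, literals {p3=T, p5=T, p6=T}.
          branch 1.2.2 (add F p6):
            T (p6 ∨ ((¬p2 → p2) → p5)): β-rule — branch into T p6  //  T ((¬p2 → p2) → p5).
              branch 1.2.2.1 (add T p6):
                × closes — contains both p6 and ¬p6.
              branch 1.2.2.2 (add T ((¬p2 → p2) → p5)):
                T ((¬p2 → p2) → p5): β-rule — branch into F (¬p2 → p2)  //  T p5.
                  branch 1.2.2.2.1 (add F (¬p2 → p2)):
                    F (¬p2 → p2): α-rule — add T ¬p2, F p2.
                    ○ open, literals {p2=F, p6=F}.
                  branch 1.2.2.2.2 (add T p5):
                    ○ open, literals {p5=T, p6=F}.
  branch 2 (add T (p1 ∧ ¬p1)):
    T (p1 ∧ ¬p1): α-rule — add T p1, T ¬p1.
    × closes — contains both p1 and ¬p1.
3 branches closed, 8 open.
An open branch gives a satisfying assignment: p2=F, p6=T.

Satisfiable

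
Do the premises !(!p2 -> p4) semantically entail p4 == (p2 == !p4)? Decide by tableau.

Initial set: {!(!p2 -> p4); !(p4 == (p2 == !p4))}.
!(!p2 -> p4): α-rule — add !p2, !p4.
!(p4 == (p2 == !p4)): β-rule — branch into p4, !(p2 == !p4)  //  !p4, (p2 == !p4).
  branch 1 (add p4, !(p2 == !p4)):
    × closes — contains both p4 and !p4.
  branch 2 (add !p4, (p2 == !p4)):
    (p2 == !p4): β-rule — branch into p2, !p4  //  !p2, !!p4.
      branch 2.1 (add p2, !p4):
        × closes — contains both p2 and !p2.
      branch 2.2 (add !p2, !!p4):
        × closes — contains both p4 and !p4.
All 3 branches close.
Every branch closed, so the premises entail the conclusion.

Yes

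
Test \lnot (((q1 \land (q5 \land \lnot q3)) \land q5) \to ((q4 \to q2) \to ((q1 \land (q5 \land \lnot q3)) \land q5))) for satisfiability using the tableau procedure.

Initial set: {\lnot (((q1 \land (q5 \land \lnot q3)) \land q5) \to ((q4 \to q2) \to ((q1 \land (q5 \land \lnot q3)) \land q5)))}.
\lnot (((q1 \land (q5 \land \lnot q3)) \land q5) \to ((q4 \to q2) \to ((q1 \land (q5 \land \lnot q3)) \land q5))): α-rule — add ((q1 \land (q5 \land \lnot q3)) \land q5), \lnot ((q4 \to q2) \to ((q1 \land (q5 \land \lnot q3)) \land q5)).
((q1 \land (q5 \land \lnot q3)) \land q5): α-rule — add (q1 \land (q5 \land \lnot q3)), q5.
\lnot ((q4 \to q2) \to ((q1 \land (q5 \land \lnot q3)) \land q5)): α-rule — add (q4 \to q2), \lnot ((q1 \land (q5 \land \lnot q3)) \land q5).
(q1 \land (q5 \land \lnot q3)): α-rule — add q1, (q5 \land \lnot q3).
(q5 \land \lnot q3): α-rule — add q5, \lnot q3.
(q4 \to q2): β-rule — branch into \lnot q4  //  q2.
  branch 1 (add \lnot q4):
    \lnot ((q1 \land (q5 \land \lnot q3)) \land q5): β-rule — branch into \lnot (q1 \land (q5 \land \lnot q3))  //  \lnot q5.
      branch 1.1 (add \lnot (q1 \land (q5 \land \lnot q3))):
        \lnot (q1 \land (q5 \land \lnot q3)): β-rule — branch into \lnot q1  //  \lnot (q5 \land \lnot q3).
          branch 1.1.1 (add \lnot q1):
            × closes — contains both q1 and \lnot q1.
          branch 1.1.2 (add \lnot (q5 \land \lnot q3)):
            \lnot (q5 \land \lnot q3): β-rule — branch into \lnot q5  //  \lnot \lnot q3.
              branch 1.1.2.1 (add \lnot q5):
                × closes — contains both q5 and \lnot q5.
              branch 1.1.2.2 (add \lnot \lnot q3):
                × closes — contains both q3 and \lnot q3.
      branch 1.2 (add \lnot q5):
        × closes — contains both q5 and \lnot q5.
  branch 2 (add q2):
    \lnot ((q1 \land (q5 \land \lnot q3)) \land q5): β-rule — branch into \lnot (q1 \land (q5 \land \lnot q3))  //  \lnot q5.
      branch 2.1 (add \lnot (q1 \land (q5 \land \lnot q3))):
        \lnot (q1 \land (q5 \land \lnot q3)): β-rule — branch into \lnot q1  //  \lnot (q5 \land \lnot q3).
          branch 2.1.1 (add \lnot q1):
            × closes — contains both q1 and \lnot q1.
          branch 2.1.2 (add \lnot (q5 \land \lnot q3)):
            \lnot (q5 \land \lnot q3): β-rule — branch into \lnot q5  //  \lnot \lnot q3.
              branch 2.1.2.1 (add \lnot q5):
                × closes — contains both q5 and \lnot q5.
              branch 2.1.2.2 (add \lnot \lnot q3):
                × closes — contains both q3 and \lnot q3.
      branch 2.2 (add \lnot q5):
        × closes — contains both q5 and \lnot q5.
All 8 branches close.
Every branch closed; the formula is unsatisfiable.

Unsatisfiable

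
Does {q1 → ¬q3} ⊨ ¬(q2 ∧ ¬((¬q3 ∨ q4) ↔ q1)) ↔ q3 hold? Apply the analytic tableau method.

No

Initial set: {(q1 → ¬q3); ¬(¬(q2 ∧ ¬((¬q3 ∨ q4) ↔ q1)) ↔ q3)}.
(q1 → ¬q3): β-rule — branch into ¬q1  //  ¬q3.
  branch 1 (add ¬q1):
    ¬(¬(q2 ∧ ¬((¬q3 ∨ q4) ↔ q1)) ↔ q3): β-rule — branch into ¬(q2 ∧ ¬((¬q3 ∨ q4) ↔ q1)), ¬q3  //  ¬¬(q2 ∧ ¬((¬q3 ∨ q4) ↔ q1)), q3.
      branch 1.1 (add ¬(q2 ∧ ¬((¬q3 ∨ q4) ↔ q1)), ¬q3):
        ¬(q2 ∧ ¬((¬q3 ∨ q4) ↔ q1)): β-rule — branch into ¬q2  //  ¬¬((¬q3 ∨ q4) ↔ q1).
          branch 1.1.1 (add ¬q2):
            ○ open, literals {q1=false, q2=false, q3=false}.
          branch 1.1.2 (add ¬¬((¬q3 ∨ q4) ↔ q1)):
            ¬¬((¬q3 ∨ q4) ↔ q1): β-rule — branch into (¬q3 ∨ q4), q1  //  ¬(¬q3 ∨ q4), ¬q1.
              branch 1.1.2.1 (add (¬q3 ∨ q4), q1):
                × closes — contains both q1 and ¬q1.
              branch 1.1.2.2 (add ¬(¬q3 ∨ q4), ¬q1):
                ¬(¬q3 ∨ q4): α-rule — add ¬¬q3, ¬q4.
                × closes — contains both q3 and ¬q3.
      branch 1.2 (add ¬¬(q2 ∧ ¬((¬q3 ∨ q4) ↔ q1)), q3):
        ¬¬(q2 ∧ ¬((¬q3 ∨ q4) ↔ q1)): α-rule — add q2, ¬((¬q3 ∨ q4) ↔ q1).
        ¬((¬q3 ∨ q4) ↔ q1): β-rule — branch into (¬q3 ∨ q4), ¬q1  //  ¬(¬q3 ∨ q4), q1.
          branch 1.2.1 (add (¬q3 ∨ q4), ¬q1):
            (¬q3 ∨ q4): β-rule — branch into ¬q3  //  q4.
              branch 1.2.1.1 (add ¬q3):
                × closes — contains both q3 and ¬q3.
              branch 1.2.1.2 (add q4):
                ○ open, literals {q1=false, q2=true, q3=true, q4=true}.
          branch 1.2.2 (add ¬(¬q3 ∨ q4), q1):
            × closes — contains both q1 and ¬q1.
  branch 2 (add ¬q3):
    ¬(¬(q2 ∧ ¬((¬q3 ∨ q4) ↔ q1)) ↔ q3): β-rule — branch into ¬(q2 ∧ ¬((¬q3 ∨ q4) ↔ q1)), ¬q3  //  ¬¬(q2 ∧ ¬((¬q3 ∨ q4) ↔ q1)), q3.
      branch 2.1 (add ¬(q2 ∧ ¬((¬q3 ∨ q4) ↔ q1)), ¬q3):
        ¬(q2 ∧ ¬((¬q3 ∨ q4) ↔ q1)): β-rule — branch into ¬q2  //  ¬¬((¬q3 ∨ q4) ↔ q1).
          branch 2.1.1 (add ¬q2):
            ○ open, literals {q2=false, q3=false}.
          branch 2.1.2 (add ¬¬((¬q3 ∨ q4) ↔ q1)):
            ¬¬((¬q3 ∨ q4) ↔ q1): β-rule — branch into (¬q3 ∨ q4), q1  //  ¬(¬q3 ∨ q4), ¬q1.
              branch 2.1.2.1 (add (¬q3 ∨ q4), q1):
                (¬q3 ∨ q4): β-rule — branch into ¬q3  //  q4.
                  branch 2.1.2.1.1 (add ¬q3):
                    ○ open, literals {q1=true, q3=false}.
                  branch 2.1.2.1.2 (add q4):
                    ○ open, literals {q1=true, q3=false, q4=true}.
              branch 2.1.2.2 (add ¬(¬q3 ∨ q4), ¬q1):
                ¬(¬q3 ∨ q4): α-rule — add ¬¬q3, ¬q4.
                × closes — contains both q3 and ¬q3.
      branch 2.2 (add ¬¬(q2 ∧ ¬((¬q3 ∨ q4) ↔ q1)), q3):
        × closes — contains both q3 and ¬q3.
6 branches closed, 5 open.
An open branch gives a countermodel: q1=false, q2=false, q3=false (unmentioned atoms arbitrary); the premises hold there but the conclusion fails.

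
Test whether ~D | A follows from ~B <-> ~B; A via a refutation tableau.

Yes

Initial set: {T (~B <-> ~B); T A; F (~D | A)}.
F (~D | A): α-rule — add F ~D, F A.
× closes — contains both A and ~A.
All 1 branch closes.
Every branch closed, so the premises entail the conclusion.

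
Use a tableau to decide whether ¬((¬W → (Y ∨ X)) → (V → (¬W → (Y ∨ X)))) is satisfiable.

Unsatisfiable

Initial set: {¬((¬W → (Y ∨ X)) → (V → (¬W → (Y ∨ X))))}.
¬((¬W → (Y ∨ X)) → (V → (¬W → (Y ∨ X)))): α-rule — add (¬W → (Y ∨ X)), ¬(V → (¬W → (Y ∨ X))).
¬(V → (¬W → (Y ∨ X))): α-rule — add V, ¬(¬W → (Y ∨ X)).
¬(¬W → (Y ∨ X)): α-rule — add ¬W, ¬(Y ∨ X).
¬(Y ∨ X): α-rule — add ¬Y, ¬X.
(¬W → (Y ∨ X)): β-rule — branch into ¬¬W  //  (Y ∨ X).
  branch 1 (add ¬¬W):
    × closes — contains both W and ¬W.
  branch 2 (add (Y ∨ X)):
    (Y ∨ X): β-rule — branch into Y  //  X.
      branch 2.1 (add Y):
        × closes — contains both Y and ¬Y.
      branch 2.2 (add X):
        × closes — contains both X and ¬X.
All 3 branches close.
Every branch closed; the formula is unsatisfiable.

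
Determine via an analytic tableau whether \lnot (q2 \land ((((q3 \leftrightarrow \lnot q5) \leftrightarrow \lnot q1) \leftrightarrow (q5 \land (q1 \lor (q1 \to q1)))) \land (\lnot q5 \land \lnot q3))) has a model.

Initial set: {\lnot (q2 \land ((((q3 \leftrightarrow \lnot q5) \leftrightarrow \lnot q1) \leftrightarrow (q5 \land (q1 \lor (q1 \to q1)))) \land (\lnot q5 \land \lnot q3)))}.
\lnot (q2 \land ((((q3 \leftrightarrow \lnot q5) \leftrightarrow \lnot q1) \leftrightarrow (q5 \land (q1 \lor (q1 \to q1)))) \land (\lnot q5 \land \lnot q3))): β-rule — branch into \lnot q2  //  \lnot ((((q3 \leftrightarrow \lnot q5) \leftrightarrow \lnot q1) \leftrightarrow (q5 \land (q1 \lor (q1 \to q1)))) \land (\lnot q5 \land \lnot q3)).
  branch 1 (add \lnot q2):
    ○ open, literals {q2=0}.
  branch 2 (add \lnot ((((q3 \leftrightarrow \lnot q5) \leftrightarrow \lnot q1) \leftrightarrow (q5 \land (q1 \lor (q1 \to q1)))) \land (\lnot q5 \land \lnot q3))):
    \lnot ((((q3 \leftrightarrow \lnot q5) \leftrightarrow \lnot q1) \leftrightarrow (q5 \land (q1 \lor (q1 \to q1)))) \land (\lnot q5 \land \lnot q3)): β-rule — branch into \lnot (((q3 \leftrightarrow \lnot q5) \leftrightarrow \lnot q1) \leftrightarrow (q5 \land (q1 \lor (q1 \to q1))))  //  \lnot (\lnot q5 \land \lnot q3).
      branch 2.1 (add \lnot (((q3 \leftrightarrow \lnot q5) \leftrightarrow \lnot q1) \leftrightarrow (q5 \land (q1 \lor (q1 \to q1))))):
        \lnot (((q3 \leftrightarrow \lnot q5) \leftrightarrow \lnot q1) \leftrightarrow (q5 \land (q1 \lor (q1 \to q1)))): β-rule — branch into ((q3 \leftrightarrow \lnot q5) \leftrightarrow \lnot q1), \lnot (q5 \land (q1 \lor (q1 \to q1)))  //  \lnot ((q3 \leftrightarrow \lnot q5) \leftrightarrow \lnot q1), (q5 \land (q1 \lor (q1 \to q1))).
          branch 2.1.1 (add ((q3 \leftrightarrow \lnot q5) \leftrightarrow \lnot q1), \lnot (q5 \land (q1 \lor (q1 \to q1)))):
            ((q3 \leftrightarrow \lnot q5) \leftrightarrow \lnot q1): β-rule — branch into (q3 \leftrightarrow \lnot q5), \lnot q1  //  \lnot (q3 \leftrightarrow \lnot q5), \lnot \lnot q1.
              branch 2.1.1.1 (add (q3 \leftrightarrow \lnot q5), \lnot q1):
                \lnot (q5 \land (q1 \lor (q1 \to q1))): β-rule — branch into \lnot q5  //  \lnot (q1 \lor (q1 \to q1)).
                  branch 2.1.1.1.1 (add \lnot q5):
                    (q3 \leftrightarrow \lnot q5): β-rule — branch into q3, \lnot q5  //  \lnot q3, \lnot \lnot q5.
                      branch 2.1.1.1.1.1 (add q3, \lnot q5):
                        ○ open, literals {q1=0, q3=1, q5=0}.
                      branch 2.1.1.1.1.2 (add \lnot q3, \lnot \lnot q5):
                        × closes — contains both q5 and \lnot q5.
                  branch 2.1.1.1.2 (add \lnot (q1 \lor (q1 \to q1))):
                    \lnot (q1 \lor (q1 \to q1)): α-rule — add \lnot q1, \lnot (q1 \to q1).
                    \lnot (q1 \to q1): α-rule — add q1, \lnot q1.
                    × closes — contains both q1 and \lnot q1.
              branch 2.1.1.2 (add \lnot (q3 \leftrightarrow \lnot q5), \lnot \lnot q1):
                \lnot (q5 \land (q1 \lor (q1 \to q1))): β-rule — branch into \lnot q5  //  \lnot (q1 \lor (q1 \to q1)).
                  branch 2.1.1.2.1 (add \lnot q5):
                    \lnot (q3 \leftrightarrow \lnot q5): β-rule — branch into q3, \lnot \lnot q5  //  \lnot q3, \lnot q5.
                      branch 2.1.1.2.1.1 (add q3, \lnot \lnot q5):
                        × closes — contains both q5 and \lnot q5.
                      branch 2.1.1.2.1.2 (add \lnot q3, \lnot q5):
                        ○ open, literals {q1=1, q3=0, q5=0}.
                  branch 2.1.1.2.2 (add \lnot (q1 \lor (q1 \to q1))):
                    \lnot (q1 \lor (q1 \to q1)): α-rule — add \lnot q1, \lnot (q1 \to q1).
                    × closes — contains both q1 and \lnot q1.
          branch 2.1.2 (add \lnot ((q3 \leftrightarrow \lnot q5) \leftrightarrow \lnot q1), (q5 \land (q1 \lor (q1 \to q1)))):
            (q5 \land (q1 \lor (q1 \to q1))): α-rule — add q5, (q1 \lor (q1 \to q1)).
            \lnot ((q3 \leftrightarrow \lnot q5) \leftrightarrow \lnot q1): β-rule — branch into (q3 \leftrightarrow \lnot q5), \lnot \lnot q1  //  \lnot (q3 \leftrightarrow \lnot q5), \lnot q1.
              branch 2.1.2.1 (add (q3 \leftrightarrow \lnot q5), \lnot \lnot q1):
                (q1 \lor (q1 \to q1)): β-rule — branch into q1  //  (q1 \to q1).
                  branch 2.1.2.1.1 (add q1):
                    (q3 \leftrightarrow \lnot q5): β-rule — branch into q3, \lnot q5  //  \lnot q3, \lnot \lnot q5.
                      branch 2.1.2.1.1.1 (add q3, \lnot q5):
                        × closes — contains both q5 and \lnot q5.
                      branch 2.1.2.1.1.2 (add \lnot q3, \lnot \lnot q5):
                        ○ open, literals {q1=1, q3=0, q5=1}.
                  branch 2.1.2.1.2 (add (q1 \to q1)):
                    (q3 \leftrightarrow \lnot q5): β-rule — branch into q3, \lnot q5  //  \lnot q3, \lnot \lnot q5.
                      branch 2.1.2.1.2.1 (add q3, \lnot q5):
                        × closes — contains both q5 and \lnot q5.
                      branch 2.1.2.1.2.2 (add \lnot q3, \lnot \lnot q5):
                        (q1 \to q1): β-rule — branch into \lnot q1  //  q1.
                          branch 2.1.2.1.2.2.1 (add \lnot q1):
                            × closes — contains both q1 and \lnot q1.
                          branch 2.1.2.1.2.2.2 (add q1):
                            ○ open, literals {q1=1, q3=0, q5=1}.
              branch 2.1.2.2 (add \lnot (q3 \leftrightarrow \lnot q5), \lnot q1):
                (q1 \lor (q1 \to q1)): β-rule — branch into q1  //  (q1 \to q1).
                  branch 2.1.2.2.1 (add q1):
                    × closes — contains both q1 and \lnot q1.
                  branch 2.1.2.2.2 (add (q1 \to q1)):
                    \lnot (q3 \leftrightarrow \lnot q5): β-rule — branch into q3, \lnot \lnot q5  //  \lnot q3, \lnot q5.
                      branch 2.1.2.2.2.1 (add q3, \lnot \lnot q5):
                        (q1 \to q1): β-rule — branch into \lnot q1  //  q1.
                          branch 2.1.2.2.2.1.1 (add \lnot q1):
                            ○ open, literals {q1=0, q3=1, q5=1}.
                          branch 2.1.2.2.2.1.2 (add q1):
                            × closes — contains both q1 and \lnot q1.
                      branch 2.1.2.2.2.2 (add \lnot q3, \lnot q5):
                        × closes — contains both q5 and \lnot q5.
      branch 2.2 (add \lnot (\lnot q5 \land \lnot q3)):
        \lnot (\lnot q5 \land \lnot q3): β-rule — branch into \lnot \lnot q5  //  \lnot \lnot q3.
          branch 2.2.1 (add \lnot \lnot q5):
            ○ open, literals {q5=1}.
          branch 2.2.2 (add \lnot \lnot q3):
            ○ open, literals {q3=1}.
10 branches closed, 8 open.
An open branch gives a satisfying assignment: q2=0.

Satisfiable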